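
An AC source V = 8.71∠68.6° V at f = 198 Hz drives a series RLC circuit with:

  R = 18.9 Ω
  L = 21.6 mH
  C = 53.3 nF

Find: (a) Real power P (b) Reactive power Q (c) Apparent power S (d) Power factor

Step 1 — Angular frequency: ω = 2π·f = 2π·198 = 1244 rad/s.
Step 2 — Component impedances:
  R: Z = R = 18.9 Ω
  L: Z = jωL = j·1244·0.0216 = 0 + j26.87 Ω
  C: Z = 1/(jωC) = -j/(ω·C) = 0 - j1.508e+04 Ω
Step 3 — Series combination: Z_total = R + L + C = 18.9 - j1.505e+04 Ω = 1.505e+04∠-89.9° Ω.
Step 4 — Source phasor: V = 8.71∠68.6° V = 3.178 + j8.109 V.
Step 5 — Current: I = V / Z = -0.0005384 + j0.0002118 A = 0.0005786∠158.5° A.
Step 6 — Complex power: S = V·I* = 6.327e-06 - j0.005039 VA.
Step 7 — Real power: P = Re(S) = 6.327e-06 W.
Step 8 — Reactive power: Q = Im(S) = -0.005039 VAR.
Step 9 — Apparent power: |S| = 0.005039 VA.
Step 10 — Power factor: PF = P/|S| = 0.001255 (leading).

(a) P = 6.327e-06 W  (b) Q = -0.005039 VAR  (c) S = 0.005039 VA  (d) PF = 0.001255 (leading)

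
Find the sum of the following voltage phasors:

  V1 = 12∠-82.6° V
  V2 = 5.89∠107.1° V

Step 1 — Convert each phasor to rectangular form:
  V1 = 12·(cos(-82.6°) + j·sin(-82.6°)) = 1.546 - j11.9 V
  V2 = 5.89·(cos(107.1°) + j·sin(107.1°)) = -1.732 + j5.63 V
Step 2 — Sum components: V_total = -0.1864 - j6.27 V.
Step 3 — Convert to polar: |V_total| = 6.273 V, ∠V_total = -91.7°.

V_total = 6.273∠-91.7° V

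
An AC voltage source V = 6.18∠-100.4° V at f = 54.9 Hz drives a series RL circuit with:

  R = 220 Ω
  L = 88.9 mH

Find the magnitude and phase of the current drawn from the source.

Step 1 — Angular frequency: ω = 2π·f = 2π·54.9 = 344.9 rad/s.
Step 2 — Component impedances:
  R: Z = R = 220 Ω
  L: Z = jωL = j·344.9·0.0889 = 0 + j30.67 Ω
Step 3 — Series combination: Z_total = R + L = 220 + j30.67 Ω = 222.1∠7.9° Ω.
Step 4 — Source phasor: V = 6.18∠-100.4° V = -1.116 - j6.078 V.
Step 5 — Ohm's law: I = V / Z_total = (-1.116 - j6.078) / (220 + j30.67) = -0.008752 - j0.02641 A.
Step 6 — Convert to polar: |I| = 0.02782 A, ∠I = -108.3°.

I = 0.02782∠-108.3° A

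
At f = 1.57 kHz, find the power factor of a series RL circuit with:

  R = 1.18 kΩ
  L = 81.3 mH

Step 1 — Angular frequency: ω = 2π·f = 2π·1570 = 9865 rad/s.
Step 2 — Component impedances:
  R: Z = R = 1180 Ω
  L: Z = jωL = j·9865·0.0813 = 0 + j802 Ω
Step 3 — Series combination: Z_total = R + L = 1180 + j802 Ω = 1427∠34.2° Ω.
Step 4 — Power factor: PF = cos(φ) = Re(Z)/|Z| = 1180/1426.7 = 0.8271.
Step 5 — Type: Im(Z) = 802 ⇒ lagging (phase φ = 34.2°).

PF = 0.8271 (lagging, φ = 34.2°)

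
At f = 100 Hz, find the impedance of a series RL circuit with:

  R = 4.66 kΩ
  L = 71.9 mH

Step 1 — Angular frequency: ω = 2π·f = 2π·100 = 628.3 rad/s.
Step 2 — Component impedances:
  R: Z = R = 4660 Ω
  L: Z = jωL = j·628.3·0.0719 = 0 + j45.18 Ω
Step 3 — Series combination: Z_total = R + L = 4660 + j45.18 Ω = 4660∠0.6° Ω.

Z = 4660 + j45.18 Ω = 4660∠0.6° Ω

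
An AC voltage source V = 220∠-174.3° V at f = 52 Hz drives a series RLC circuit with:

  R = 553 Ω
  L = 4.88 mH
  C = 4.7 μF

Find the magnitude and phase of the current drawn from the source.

Step 1 — Angular frequency: ω = 2π·f = 2π·52 = 326.7 rad/s.
Step 2 — Component impedances:
  R: Z = R = 553 Ω
  L: Z = jωL = j·326.7·0.00488 = 0 + j1.594 Ω
  C: Z = 1/(jωC) = -j/(ω·C) = 0 - j651.2 Ω
Step 3 — Series combination: Z_total = R + L + C = 553 - j649.6 Ω = 853.1∠-49.6° Ω.
Step 4 — Source phasor: V = 220∠-174.3° V = -218.9 - j21.85 V.
Step 5 — Ohm's law: I = V / Z_total = (-218.9 - j21.85) / (553 - j649.6) = -0.1468 - j0.212 A.
Step 6 — Convert to polar: |I| = 0.2579 A, ∠I = -124.7°.

I = 0.2579∠-124.7° A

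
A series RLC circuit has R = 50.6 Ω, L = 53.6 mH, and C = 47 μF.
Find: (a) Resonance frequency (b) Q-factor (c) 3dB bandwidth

Step 1 — Resonance: ω₀ = 1/√(LC) = 1/√(0.0536·4.7e-05) = 630 rad/s.
Step 2 — f₀ = ω₀/(2π) = 100.3 Hz.
Step 3 — Series Q: Q = ω₀L/R = 630·0.0536/50.6 = 0.6674.
Step 4 — Bandwidth: Δω = ω₀/Q = 944 rad/s; BW = Δω/(2π) = 150.2 Hz.

(a) f₀ = 100.3 Hz  (b) Q = 0.6674  (c) BW = 150.2 Hz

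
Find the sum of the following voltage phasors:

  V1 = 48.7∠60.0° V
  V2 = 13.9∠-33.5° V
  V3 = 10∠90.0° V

Step 1 — Convert each phasor to rectangular form:
  V1 = 48.7·(cos(60.0°) + j·sin(60.0°)) = 24.35 + j42.18 V
  V2 = 13.9·(cos(-33.5°) + j·sin(-33.5°)) = 11.59 - j7.672 V
  V3 = 10·(cos(90.0°) + j·sin(90.0°)) = 0 + j10 V
Step 2 — Sum components: V_total = 35.94 + j44.5 V.
Step 3 — Convert to polar: |V_total| = 57.2 V, ∠V_total = 51.1°.

V_total = 57.2∠51.1° V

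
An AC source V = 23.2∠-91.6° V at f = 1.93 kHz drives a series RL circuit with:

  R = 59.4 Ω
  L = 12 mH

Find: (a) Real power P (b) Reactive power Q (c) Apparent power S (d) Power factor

Step 1 — Angular frequency: ω = 2π·f = 2π·1930 = 1.213e+04 rad/s.
Step 2 — Component impedances:
  R: Z = R = 59.4 Ω
  L: Z = jωL = j·1.213e+04·0.012 = 0 + j145.5 Ω
Step 3 — Series combination: Z_total = R + L = 59.4 + j145.5 Ω = 157.2∠67.8° Ω.
Step 4 — Source phasor: V = 23.2∠-91.6° V = -0.6478 - j23.19 V.
Step 5 — Current: I = V / Z = -0.1382 - j0.05195 A = 0.1476∠-159.4° A.
Step 6 — Complex power: S = V·I* = 1.294 + j3.17 VA.
Step 7 — Real power: P = Re(S) = 1.294 W.
Step 8 — Reactive power: Q = Im(S) = 3.17 VAR.
Step 9 — Apparent power: |S| = 3.424 VA.
Step 10 — Power factor: PF = P/|S| = 0.3779 (lagging).

(a) P = 1.294 W  (b) Q = 3.17 VAR  (c) S = 3.424 VA  (d) PF = 0.3779 (lagging)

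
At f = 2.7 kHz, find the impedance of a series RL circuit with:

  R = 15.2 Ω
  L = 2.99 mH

Step 1 — Angular frequency: ω = 2π·f = 2π·2700 = 1.696e+04 rad/s.
Step 2 — Component impedances:
  R: Z = R = 15.2 Ω
  L: Z = jωL = j·1.696e+04·0.00299 = 0 + j50.72 Ω
Step 3 — Series combination: Z_total = R + L = 15.2 + j50.72 Ω = 52.95∠73.3° Ω.

Z = 15.2 + j50.72 Ω = 52.95∠73.3° Ω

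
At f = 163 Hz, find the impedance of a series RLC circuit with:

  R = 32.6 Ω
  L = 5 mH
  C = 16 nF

Step 1 — Angular frequency: ω = 2π·f = 2π·163 = 1024 rad/s.
Step 2 — Component impedances:
  R: Z = R = 32.6 Ω
  L: Z = jωL = j·1024·0.005 = 0 + j5.121 Ω
  C: Z = 1/(jωC) = -j/(ω·C) = 0 - j6.103e+04 Ω
Step 3 — Series combination: Z_total = R + L + C = 32.6 - j6.102e+04 Ω = 6.102e+04∠-90.0° Ω.

Z = 32.6 - j6.102e+04 Ω = 6.102e+04∠-90.0° Ω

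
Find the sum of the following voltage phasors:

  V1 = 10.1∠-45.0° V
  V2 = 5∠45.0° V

Step 1 — Convert each phasor to rectangular form:
  V1 = 10.1·(cos(-45.0°) + j·sin(-45.0°)) = 7.142 - j7.142 V
  V2 = 5·(cos(45.0°) + j·sin(45.0°)) = 3.536 + j3.536 V
Step 2 — Sum components: V_total = 10.68 - j3.606 V.
Step 3 — Convert to polar: |V_total| = 11.27 V, ∠V_total = -18.7°.

V_total = 11.27∠-18.7° V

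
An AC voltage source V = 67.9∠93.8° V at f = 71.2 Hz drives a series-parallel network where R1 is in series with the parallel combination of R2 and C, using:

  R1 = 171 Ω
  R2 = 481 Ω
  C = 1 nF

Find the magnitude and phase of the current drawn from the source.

Step 1 — Angular frequency: ω = 2π·f = 2π·71.2 = 447.4 rad/s.
Step 2 — Component impedances:
  R1: Z = R = 171 Ω
  R2: Z = R = 481 Ω
  C: Z = 1/(jωC) = -j/(ω·C) = 0 - j2.235e+06 Ω
Step 3 — Parallel branch: R2 || C = 1/(1/R2 + 1/C) = 481 - j0.1035 Ω.
Step 4 — Series with R1: Z_total = R1 + (R2 || C) = 652 - j0.1035 Ω = 652∠-0.0° Ω.
Step 5 — Source phasor: V = 67.9∠93.8° V = -4.5 + j67.75 V.
Step 6 — Ohm's law: I = V / Z_total = (-4.5 + j67.75) / (652 - j0.1035) = -0.006918 + j0.1039 A.
Step 7 — Convert to polar: |I| = 0.1041 A, ∠I = 93.8°.

I = 0.1041∠93.8° A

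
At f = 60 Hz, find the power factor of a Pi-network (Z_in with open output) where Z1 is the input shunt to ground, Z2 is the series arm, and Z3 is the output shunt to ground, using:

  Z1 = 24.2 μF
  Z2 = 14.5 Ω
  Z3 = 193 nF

Step 1 — Angular frequency: ω = 2π·f = 2π·60 = 377 rad/s.
Step 2 — Component impedances:
  Z1: Z = 1/(jωC) = -j/(ω·C) = 0 - j109.6 Ω
  Z2: Z = R = 14.5 Ω
  Z3: Z = 1/(jωC) = -j/(ω·C) = 0 - j1.374e+04 Ω
Step 3 — With open output, the series arm Z2 and the output shunt Z3 appear in series to ground: Z2 + Z3 = 14.5 - j1.374e+04 Ω.
Step 4 — Parallel with input shunt Z1: Z_in = Z1 || (Z2 + Z3) = 0.0009077 - j108.7 Ω = 108.7∠-90.0° Ω.
Step 5 — Power factor: PF = cos(φ) = Re(Z)/|Z| = 0.00090772/108.744 = 8.347e-06.
Step 6 — Type: Im(Z) = -108.7 ⇒ leading (phase φ = -90.0°).

PF = 8.347e-06 (leading, φ = -90.0°)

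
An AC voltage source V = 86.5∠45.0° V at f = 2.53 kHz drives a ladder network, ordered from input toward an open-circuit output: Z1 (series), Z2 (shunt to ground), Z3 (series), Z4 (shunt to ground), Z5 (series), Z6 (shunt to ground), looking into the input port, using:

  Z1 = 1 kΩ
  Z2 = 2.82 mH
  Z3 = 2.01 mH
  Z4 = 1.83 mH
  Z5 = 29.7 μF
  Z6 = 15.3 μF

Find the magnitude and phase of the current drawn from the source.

Step 1 — Angular frequency: ω = 2π·f = 2π·2530 = 1.59e+04 rad/s.
Step 2 — Component impedances:
  Z1: Z = R = 1000 Ω
  Z2: Z = jωL = j·1.59e+04·0.00282 = 0 + j44.83 Ω
  Z3: Z = jωL = j·1.59e+04·0.00201 = 0 + j31.95 Ω
  Z4: Z = jωL = j·1.59e+04·0.00183 = 0 + j29.09 Ω
  Z5: Z = 1/(jωC) = -j/(ω·C) = 0 - j2.118 Ω
  Z6: Z = 1/(jωC) = -j/(ω·C) = 0 - j4.112 Ω
Step 3 — Ladder network (open output): work backward from the far end, alternating series and parallel combinations. Z_in = 1000 + j15.64 Ω = 1000∠0.9° Ω.
Step 4 — Source phasor: V = 86.5∠45.0° V = 61.16 + j61.16 V.
Step 5 — Ohm's law: I = V / Z_total = (61.16 + j61.16) / (1000 + j15.64) = 0.06211 + j0.06019 A.
Step 6 — Convert to polar: |I| = 0.08649 A, ∠I = 44.1°.

I = 0.08649∠44.1° A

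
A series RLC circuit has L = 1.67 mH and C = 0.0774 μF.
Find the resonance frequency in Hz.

Step 1 — Resonance condition Im(Z)=0 gives ω₀ = 1/√(LC).
Step 2 — ω₀ = 1/√(0.00167·7.74e-08) = 8.796e+04 rad/s.
Step 3 — f₀ = ω₀/(2π) = 1.4e+04 Hz.

f₀ = 1.4e+04 Hz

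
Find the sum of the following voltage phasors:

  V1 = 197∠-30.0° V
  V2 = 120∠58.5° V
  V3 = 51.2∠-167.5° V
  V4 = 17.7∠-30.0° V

Step 1 — Convert each phasor to rectangular form:
  V1 = 197·(cos(-30.0°) + j·sin(-30.0°)) = 170.6 - j98.5 V
  V2 = 120·(cos(58.5°) + j·sin(58.5°)) = 62.7 + j102.3 V
  V3 = 51.2·(cos(-167.5°) + j·sin(-167.5°)) = -49.99 - j11.08 V
  V4 = 17.7·(cos(-30.0°) + j·sin(-30.0°)) = 15.33 - j8.85 V
Step 2 — Sum components: V_total = 198.6 - j16.11 V.
Step 3 — Convert to polar: |V_total| = 199.3 V, ∠V_total = -4.6°.

V_total = 199.3∠-4.6° V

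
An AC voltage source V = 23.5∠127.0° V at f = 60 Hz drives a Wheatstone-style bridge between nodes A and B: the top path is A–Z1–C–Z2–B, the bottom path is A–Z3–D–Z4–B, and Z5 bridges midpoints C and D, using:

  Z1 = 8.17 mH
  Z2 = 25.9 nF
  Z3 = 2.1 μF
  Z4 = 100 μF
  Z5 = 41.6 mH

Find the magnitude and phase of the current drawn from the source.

Step 1 — Angular frequency: ω = 2π·f = 2π·60 = 377 rad/s.
Step 2 — Component impedances:
  Z1: Z = jωL = j·377·0.00817 = 0 + j3.08 Ω
  Z2: Z = 1/(jωC) = -j/(ω·C) = 0 - j1.024e+05 Ω
  Z3: Z = 1/(jωC) = -j/(ω·C) = 0 - j1263 Ω
  Z4: Z = 1/(jωC) = -j/(ω·C) = 0 - j26.53 Ω
  Z5: Z = jωL = j·377·0.0416 = 0 + j15.68 Ω
Step 3 — Bridge requires nodal analysis (the Z5 bridge couples midpoints C and D, so the two paths cannot be reduced to a simple series/parallel combination). Setting node B to ground and injecting 1 A at node A, the 3-node admittance system at A, C, D solves to V_A = Z_AB = 0 - j7.479 Ω = 7.479∠-90.0° Ω.
Step 4 — Source phasor: V = 23.5∠127.0° V = -14.14 + j18.77 V.
Step 5 — Ohm's law: I = V / Z_total = (-14.14 + j18.77) / (0 - j7.479) = -2.509 - j1.891 A.
Step 6 — Convert to polar: |I| = 3.142 A, ∠I = -143.0°.

I = 3.142∠-143.0° A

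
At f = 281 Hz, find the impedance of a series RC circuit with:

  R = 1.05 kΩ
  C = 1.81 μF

Step 1 — Angular frequency: ω = 2π·f = 2π·281 = 1766 rad/s.
Step 2 — Component impedances:
  R: Z = R = 1050 Ω
  C: Z = 1/(jωC) = -j/(ω·C) = 0 - j312.9 Ω
Step 3 — Series combination: Z_total = R + C = 1050 - j312.9 Ω = 1096∠-16.6° Ω.

Z = 1050 - j312.9 Ω = 1096∠-16.6° Ω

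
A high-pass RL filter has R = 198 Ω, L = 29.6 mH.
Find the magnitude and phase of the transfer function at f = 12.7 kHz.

Step 1 — Angular frequency: ω = 2π·1.27e+04 = 7.98e+04 rad/s.
Step 2 — Transfer function: H(jω) = jωL/(R + jωL).
Step 3 — Numerator jωL = j·2362; denominator R + jωL = 198 + j2362.
Step 4 — H = 0.993 + j0.08324.
Step 5 — Magnitude: |H| = 0.9965 (-0.0 dB); phase: φ = 4.8°.

|H| = 0.9965 (-0.0 dB), φ = 4.8°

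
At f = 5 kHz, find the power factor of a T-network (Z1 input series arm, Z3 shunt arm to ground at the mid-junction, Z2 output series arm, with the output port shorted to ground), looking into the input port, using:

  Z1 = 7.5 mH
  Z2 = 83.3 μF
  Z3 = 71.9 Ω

Step 1 — Angular frequency: ω = 2π·f = 2π·5000 = 3.142e+04 rad/s.
Step 2 — Component impedances:
  Z1: Z = jωL = j·3.142e+04·0.0075 = 0 + j235.6 Ω
  Z2: Z = 1/(jωC) = -j/(ω·C) = 0 - j0.3821 Ω
  Z3: Z = R = 71.9 Ω
Step 3 — With the output port shorted to ground, the output series arm Z2 runs from the junction to ground; the shunt arm Z3 also runs from the junction to ground. They appear in parallel: Z3 || Z2 = 0.002031 - j0.3821 Ω.
Step 4 — Series with input arm Z1: Z_in = Z1 + (Z3 || Z2) = 0.002031 + j235.2 Ω = 235.2∠90.0° Ω.
Step 5 — Power factor: PF = cos(φ) = Re(Z)/|Z| = 0.0020308/235.24 = 8.633e-06.
Step 6 — Type: Im(Z) = 235.2 ⇒ lagging (phase φ = 90.0°).

PF = 8.633e-06 (lagging, φ = 90.0°)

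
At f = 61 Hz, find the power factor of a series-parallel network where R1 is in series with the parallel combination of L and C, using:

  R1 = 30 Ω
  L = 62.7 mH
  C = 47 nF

Step 1 — Angular frequency: ω = 2π·f = 2π·61 = 383.3 rad/s.
Step 2 — Component impedances:
  R1: Z = R = 30 Ω
  L: Z = jωL = j·383.3·0.0627 = 0 + j24.03 Ω
  C: Z = 1/(jωC) = -j/(ω·C) = 0 - j5.551e+04 Ω
Step 3 — Parallel branch: L || C = 1/(1/L + 1/C) = 0 + j24.04 Ω.
Step 4 — Series with R1: Z_total = R1 + (L || C) = 30 + j24.04 Ω = 38.44∠38.7° Ω.
Step 5 — Power factor: PF = cos(φ) = Re(Z)/|Z| = 30/38.445 = 0.7803.
Step 6 — Type: Im(Z) = 24.04 ⇒ lagging (phase φ = 38.7°).

PF = 0.7803 (lagging, φ = 38.7°)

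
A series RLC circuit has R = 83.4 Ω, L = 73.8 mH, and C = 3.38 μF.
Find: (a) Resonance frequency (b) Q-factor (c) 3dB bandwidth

Step 1 — Resonance condition Im(Z)=0 gives ω₀ = 1/√(LC).
Step 2 — ω₀ = 1/√(0.0738·3.38e-06) = 2002 rad/s.
Step 3 — f₀ = ω₀/(2π) = 318.7 Hz.
Step 4 — Series Q: Q = ω₀L/R = 2002·0.0738/83.4 = 1.772.
Step 5 — 3dB bandwidth: Δω = ω₀/Q = 1130 rad/s; BW = Δω/(2π) = 179.9 Hz.

(a) f₀ = 318.7 Hz  (b) Q = 1.772  (c) BW = 179.9 Hz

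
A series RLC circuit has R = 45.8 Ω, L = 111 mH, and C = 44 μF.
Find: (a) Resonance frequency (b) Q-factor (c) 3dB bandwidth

Step 1 — Resonance condition Im(Z)=0 gives ω₀ = 1/√(LC).
Step 2 — ω₀ = 1/√(0.111·4.4e-05) = 452.5 rad/s.
Step 3 — f₀ = ω₀/(2π) = 72.02 Hz.
Step 4 — Series Q: Q = ω₀L/R = 452.5·0.111/45.8 = 1.097.
Step 5 — 3dB bandwidth: Δω = ω₀/Q = 412.6 rad/s; BW = Δω/(2π) = 65.67 Hz.

(a) f₀ = 72.02 Hz  (b) Q = 1.097  (c) BW = 65.67 Hz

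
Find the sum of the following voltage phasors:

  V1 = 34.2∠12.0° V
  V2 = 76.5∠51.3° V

Step 1 — Convert each phasor to rectangular form:
  V1 = 34.2·(cos(12.0°) + j·sin(12.0°)) = 33.45 + j7.111 V
  V2 = 76.5·(cos(51.3°) + j·sin(51.3°)) = 47.83 + j59.7 V
Step 2 — Sum components: V_total = 81.28 + j66.81 V.
Step 3 — Convert to polar: |V_total| = 105.2 V, ∠V_total = 39.4°.

V_total = 105.2∠39.4° V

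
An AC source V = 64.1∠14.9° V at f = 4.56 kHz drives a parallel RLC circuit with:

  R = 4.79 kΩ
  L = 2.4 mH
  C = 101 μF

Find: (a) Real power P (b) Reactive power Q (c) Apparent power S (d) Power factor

Step 1 — Angular frequency: ω = 2π·f = 2π·4560 = 2.865e+04 rad/s.
Step 2 — Component impedances:
  R: Z = R = 4790 Ω
  L: Z = jωL = j·2.865e+04·0.0024 = 0 + j68.76 Ω
  C: Z = 1/(jωC) = -j/(ω·C) = 0 - j0.3456 Ω
Step 3 — Parallel combination: 1/Z_total = 1/R + 1/L + 1/C; Z_total = 2.518e-05 - j0.3473 Ω = 0.3473∠-90.0° Ω.
Step 4 — Source phasor: V = 64.1∠14.9° V = 61.94 + j16.48 V.
Step 5 — Current: I = V / Z = -47.44 + j178.4 A = 184.6∠104.9° A.
Step 6 — Complex power: S = V·I* = 0.8578 - j1.183e+04 VA.
Step 7 — Real power: P = Re(S) = 0.8578 W.
Step 8 — Reactive power: Q = Im(S) = -1.183e+04 VAR.
Step 9 — Apparent power: |S| = 1.183e+04 VA.
Step 10 — Power factor: PF = P/|S| = 7.251e-05 (leading).

(a) P = 0.8578 W  (b) Q = -1.183e+04 VAR  (c) S = 1.183e+04 VA  (d) PF = 7.251e-05 (leading)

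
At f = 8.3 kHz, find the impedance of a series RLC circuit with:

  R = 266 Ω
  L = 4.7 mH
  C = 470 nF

Step 1 — Angular frequency: ω = 2π·f = 2π·8300 = 5.215e+04 rad/s.
Step 2 — Component impedances:
  R: Z = R = 266 Ω
  L: Z = jωL = j·5.215e+04·0.0047 = 0 + j245.1 Ω
  C: Z = 1/(jωC) = -j/(ω·C) = 0 - j40.8 Ω
Step 3 — Series combination: Z_total = R + L + C = 266 + j204.3 Ω = 335.4∠37.5° Ω.

Z = 266 + j204.3 Ω = 335.4∠37.5° Ω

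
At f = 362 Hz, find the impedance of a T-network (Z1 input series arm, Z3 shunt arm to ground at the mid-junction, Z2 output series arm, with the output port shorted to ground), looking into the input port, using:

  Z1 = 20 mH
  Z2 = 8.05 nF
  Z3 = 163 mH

Step 1 — Angular frequency: ω = 2π·f = 2π·362 = 2275 rad/s.
Step 2 — Component impedances:
  Z1: Z = jωL = j·2275·0.02 = 0 + j45.49 Ω
  Z2: Z = 1/(jωC) = -j/(ω·C) = 0 - j5.462e+04 Ω
  Z3: Z = jωL = j·2275·0.163 = 0 + j370.7 Ω
Step 3 — With the output port shorted to ground, the output series arm Z2 runs from the junction to ground; the shunt arm Z3 also runs from the junction to ground. They appear in parallel: Z3 || Z2 = 0 + j373.3 Ω.
Step 4 — Series with input arm Z1: Z_in = Z1 + (Z3 || Z2) = 0 + j418.8 Ω = 418.8∠90.0° Ω.

Z = 0 + j418.8 Ω = 418.8∠90.0° Ω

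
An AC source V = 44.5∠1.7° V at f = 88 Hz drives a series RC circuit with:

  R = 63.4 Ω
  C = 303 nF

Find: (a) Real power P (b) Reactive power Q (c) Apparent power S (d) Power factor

Step 1 — Angular frequency: ω = 2π·f = 2π·88 = 552.9 rad/s.
Step 2 — Component impedances:
  R: Z = R = 63.4 Ω
  C: Z = 1/(jωC) = -j/(ω·C) = 0 - j5969 Ω
Step 3 — Series combination: Z_total = R + C = 63.4 - j5969 Ω = 5969∠-89.4° Ω.
Step 4 — Source phasor: V = 44.5∠1.7° V = 44.48 + j1.32 V.
Step 5 — Current: I = V / Z = -0.000142 + j0.007454 A = 0.007455∠91.1° A.
Step 6 — Complex power: S = V·I* = 0.003523 - j0.3317 VA.
Step 7 — Real power: P = Re(S) = 0.003523 W.
Step 8 — Reactive power: Q = Im(S) = -0.3317 VAR.
Step 9 — Apparent power: |S| = 0.3317 VA.
Step 10 — Power factor: PF = P/|S| = 0.01062 (leading).

(a) P = 0.003523 W  (b) Q = -0.3317 VAR  (c) S = 0.3317 VA  (d) PF = 0.01062 (leading)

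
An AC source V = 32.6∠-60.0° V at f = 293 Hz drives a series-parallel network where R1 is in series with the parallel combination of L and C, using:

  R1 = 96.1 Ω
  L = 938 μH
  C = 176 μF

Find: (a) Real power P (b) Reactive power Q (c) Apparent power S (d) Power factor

Step 1 — Angular frequency: ω = 2π·f = 2π·293 = 1841 rad/s.
Step 2 — Component impedances:
  R1: Z = R = 96.1 Ω
  L: Z = jωL = j·1841·0.000938 = 0 + j1.727 Ω
  C: Z = 1/(jωC) = -j/(ω·C) = 0 - j3.086 Ω
Step 3 — Parallel branch: L || C = 1/(1/L + 1/C) = 0 + j3.92 Ω.
Step 4 — Series with R1: Z_total = R1 + (L || C) = 96.1 + j3.92 Ω = 96.18∠2.3° Ω.
Step 5 — Source phasor: V = 32.6∠-60.0° V = 16.3 - j28.23 V.
Step 6 — Current: I = V / Z = 0.1574 - j0.3002 A = 0.3389∠-62.3° A.
Step 7 — Complex power: S = V·I* = 11.04 + j0.4504 VA.
Step 8 — Real power: P = Re(S) = 11.04 W.
Step 9 — Reactive power: Q = Im(S) = 0.4504 VAR.
Step 10 — Apparent power: |S| = 11.05 VA.
Step 11 — Power factor: PF = P/|S| = 0.9992 (lagging).

(a) P = 11.04 W  (b) Q = 0.4504 VAR  (c) S = 11.05 VA  (d) PF = 0.9992 (lagging)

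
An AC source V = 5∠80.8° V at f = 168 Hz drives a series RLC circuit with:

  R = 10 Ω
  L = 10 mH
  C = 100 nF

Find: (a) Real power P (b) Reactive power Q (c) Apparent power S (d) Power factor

Step 1 — Angular frequency: ω = 2π·f = 2π·168 = 1056 rad/s.
Step 2 — Component impedances:
  R: Z = R = 10 Ω
  L: Z = jωL = j·1056·0.01 = 0 + j10.56 Ω
  C: Z = 1/(jωC) = -j/(ω·C) = 0 - j9474 Ω
Step 3 — Series combination: Z_total = R + L + C = 10 - j9463 Ω = 9463∠-89.9° Ω.
Step 4 — Source phasor: V = 5∠80.8° V = 0.7994 + j4.936 V.
Step 5 — Current: I = V / Z = -0.0005215 + j8.503e-05 A = 0.0005284∠170.7° A.
Step 6 — Complex power: S = V·I* = 2.792e-06 - j0.002642 VA.
Step 7 — Real power: P = Re(S) = 2.792e-06 W.
Step 8 — Reactive power: Q = Im(S) = -0.002642 VAR.
Step 9 — Apparent power: |S| = 0.002642 VA.
Step 10 — Power factor: PF = P/|S| = 0.001057 (leading).

(a) P = 2.792e-06 W  (b) Q = -0.002642 VAR  (c) S = 0.002642 VA  (d) PF = 0.001057 (leading)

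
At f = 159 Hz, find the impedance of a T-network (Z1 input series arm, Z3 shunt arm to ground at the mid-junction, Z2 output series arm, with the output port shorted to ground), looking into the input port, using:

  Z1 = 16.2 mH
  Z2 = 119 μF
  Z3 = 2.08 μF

Step 1 — Angular frequency: ω = 2π·f = 2π·159 = 999 rad/s.
Step 2 — Component impedances:
  Z1: Z = jωL = j·999·0.0162 = 0 + j16.18 Ω
  Z2: Z = 1/(jωC) = -j/(ω·C) = 0 - j8.412 Ω
  Z3: Z = 1/(jωC) = -j/(ω·C) = 0 - j481.2 Ω
Step 3 — With the output port shorted to ground, the output series arm Z2 runs from the junction to ground; the shunt arm Z3 also runs from the junction to ground. They appear in parallel: Z3 || Z2 = 0 - j8.267 Ω.
Step 4 — Series with input arm Z1: Z_in = Z1 + (Z3 || Z2) = 0 + j7.917 Ω = 7.917∠90.0° Ω.

Z = 0 + j7.917 Ω = 7.917∠90.0° Ω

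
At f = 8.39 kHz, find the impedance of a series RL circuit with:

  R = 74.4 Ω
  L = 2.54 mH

Step 1 — Angular frequency: ω = 2π·f = 2π·8390 = 5.272e+04 rad/s.
Step 2 — Component impedances:
  R: Z = R = 74.4 Ω
  L: Z = jωL = j·5.272e+04·0.00254 = 0 + j133.9 Ω
Step 3 — Series combination: Z_total = R + L = 74.4 + j133.9 Ω = 153.2∠60.9° Ω.

Z = 74.4 + j133.9 Ω = 153.2∠60.9° Ω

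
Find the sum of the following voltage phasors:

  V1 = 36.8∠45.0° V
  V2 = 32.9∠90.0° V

Step 1 — Convert each phasor to rectangular form:
  V1 = 36.8·(cos(45.0°) + j·sin(45.0°)) = 26.02 + j26.02 V
  V2 = 32.9·(cos(90.0°) + j·sin(90.0°)) = 0 + j32.9 V
Step 2 — Sum components: V_total = 26.02 + j58.92 V.
Step 3 — Convert to polar: |V_total| = 64.41 V, ∠V_total = 66.2°.

V_total = 64.41∠66.2° V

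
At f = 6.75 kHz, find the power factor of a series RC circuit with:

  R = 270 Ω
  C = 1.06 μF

Step 1 — Angular frequency: ω = 2π·f = 2π·6750 = 4.241e+04 rad/s.
Step 2 — Component impedances:
  R: Z = R = 270 Ω
  C: Z = 1/(jωC) = -j/(ω·C) = 0 - j22.24 Ω
Step 3 — Series combination: Z_total = R + C = 270 - j22.24 Ω = 270.9∠-4.7° Ω.
Step 4 — Power factor: PF = cos(φ) = Re(Z)/|Z| = 270/270.91 = 0.9966.
Step 5 — Type: Im(Z) = -22.24 ⇒ leading (phase φ = -4.7°).

PF = 0.9966 (leading, φ = -4.7°)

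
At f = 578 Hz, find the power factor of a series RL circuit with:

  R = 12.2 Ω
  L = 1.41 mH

Step 1 — Angular frequency: ω = 2π·f = 2π·578 = 3632 rad/s.
Step 2 — Component impedances:
  R: Z = R = 12.2 Ω
  L: Z = jωL = j·3632·0.00141 = 0 + j5.121 Ω
Step 3 — Series combination: Z_total = R + L = 12.2 + j5.121 Ω = 13.23∠22.8° Ω.
Step 4 — Power factor: PF = cos(φ) = Re(Z)/|Z| = 12.2/13.23 = 0.9221.
Step 5 — Type: Im(Z) = 5.121 ⇒ lagging (phase φ = 22.8°).

PF = 0.9221 (lagging, φ = 22.8°)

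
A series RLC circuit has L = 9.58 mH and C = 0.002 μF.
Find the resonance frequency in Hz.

Step 1 — Resonance condition Im(Z)=0 gives ω₀ = 1/√(LC).
Step 2 — ω₀ = 1/√(0.00958·2e-09) = 2.285e+05 rad/s.
Step 3 — f₀ = ω₀/(2π) = 3.636e+04 Hz.

f₀ = 3.636e+04 Hz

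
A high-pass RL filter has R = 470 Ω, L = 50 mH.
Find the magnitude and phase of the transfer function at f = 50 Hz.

Step 1 — Angular frequency: ω = 2π·50 = 314.2 rad/s.
Step 2 — Transfer function: H(jω) = jωL/(R + jωL).
Step 3 — Numerator jωL = j·15.71; denominator R + jωL = 470 + j15.71.
Step 4 — H = 0.001116 + j0.03338.
Step 5 — Magnitude: |H| = 0.0334 (-29.5 dB); phase: φ = 88.1°.

|H| = 0.0334 (-29.5 dB), φ = 88.1°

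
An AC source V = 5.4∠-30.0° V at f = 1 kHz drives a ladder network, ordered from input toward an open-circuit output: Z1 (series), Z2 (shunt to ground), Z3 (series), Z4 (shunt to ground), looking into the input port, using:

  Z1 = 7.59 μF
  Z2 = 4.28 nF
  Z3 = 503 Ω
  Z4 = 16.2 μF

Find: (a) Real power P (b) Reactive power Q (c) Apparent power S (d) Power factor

Step 1 — Angular frequency: ω = 2π·f = 2π·1000 = 6283 rad/s.
Step 2 — Component impedances:
  Z1: Z = 1/(jωC) = -j/(ω·C) = 0 - j20.97 Ω
  Z2: Z = 1/(jωC) = -j/(ω·C) = 0 - j3.719e+04 Ω
  Z3: Z = R = 503 Ω
  Z4: Z = 1/(jωC) = -j/(ω·C) = 0 - j9.824 Ω
Step 3 — Ladder network (open output): work backward from the far end, alternating series and parallel combinations. Z_in = 502.6 - j37.59 Ω = 504∠-4.3° Ω.
Step 4 — Source phasor: V = 5.4∠-30.0° V = 4.677 - j2.7 V.
Step 5 — Current: I = V / Z = 0.009652 - j0.00465 A = 0.01071∠-25.7° A.
Step 6 — Complex power: S = V·I* = 0.05769 - j0.004314 VA.
Step 7 — Real power: P = Re(S) = 0.05769 W.
Step 8 — Reactive power: Q = Im(S) = -0.004314 VAR.
Step 9 — Apparent power: |S| = 0.05785 VA.
Step 10 — Power factor: PF = P/|S| = 0.9972 (leading).

(a) P = 0.05769 W  (b) Q = -0.004314 VAR  (c) S = 0.05785 VA  (d) PF = 0.9972 (leading)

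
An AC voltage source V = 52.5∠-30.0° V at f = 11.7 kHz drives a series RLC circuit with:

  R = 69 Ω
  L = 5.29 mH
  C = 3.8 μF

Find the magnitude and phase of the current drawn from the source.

Step 1 — Angular frequency: ω = 2π·f = 2π·1.17e+04 = 7.351e+04 rad/s.
Step 2 — Component impedances:
  R: Z = R = 69 Ω
  L: Z = jωL = j·7.351e+04·0.00529 = 0 + j388.9 Ω
  C: Z = 1/(jωC) = -j/(ω·C) = 0 - j3.58 Ω
Step 3 — Series combination: Z_total = R + L + C = 69 + j385.3 Ω = 391.4∠79.8° Ω.
Step 4 — Source phasor: V = 52.5∠-30.0° V = 45.47 - j26.25 V.
Step 5 — Ohm's law: I = V / Z_total = (45.47 - j26.25) / (69 + j385.3) = -0.04554 - j0.1262 A.
Step 6 — Convert to polar: |I| = 0.1341 A, ∠I = -109.8°.

I = 0.1341∠-109.8° A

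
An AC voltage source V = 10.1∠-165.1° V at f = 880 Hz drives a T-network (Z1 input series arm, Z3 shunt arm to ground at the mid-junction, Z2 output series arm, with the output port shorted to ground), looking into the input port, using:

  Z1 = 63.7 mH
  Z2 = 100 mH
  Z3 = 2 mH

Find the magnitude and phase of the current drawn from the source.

Step 1 — Angular frequency: ω = 2π·f = 2π·880 = 5529 rad/s.
Step 2 — Component impedances:
  Z1: Z = jωL = j·5529·0.0637 = 0 + j352.2 Ω
  Z2: Z = jωL = j·5529·0.1 = 0 + j552.9 Ω
  Z3: Z = jωL = j·5529·0.002 = 0 + j11.06 Ω
Step 3 — With the output port shorted to ground, the output series arm Z2 runs from the junction to ground; the shunt arm Z3 also runs from the junction to ground. They appear in parallel: Z3 || Z2 = 0 + j10.84 Ω.
Step 4 — Series with input arm Z1: Z_in = Z1 + (Z3 || Z2) = 0 + j363.1 Ω = 363.1∠90.0° Ω.
Step 5 — Source phasor: V = 10.1∠-165.1° V = -9.76 - j2.597 V.
Step 6 — Ohm's law: I = V / Z_total = (-9.76 - j2.597) / (0 + j363.1) = -0.007153 + j0.02688 A.
Step 7 — Convert to polar: |I| = 0.02782 A, ∠I = 104.9°.

I = 0.02782∠104.9° A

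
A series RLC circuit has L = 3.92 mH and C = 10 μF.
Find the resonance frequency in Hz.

Step 1 — Resonance condition Im(Z)=0 gives ω₀ = 1/√(LC).
Step 2 — ω₀ = 1/√(0.00392·1e-05) = 5051 rad/s.
Step 3 — f₀ = ω₀/(2π) = 803.9 Hz.

f₀ = 803.9 Hz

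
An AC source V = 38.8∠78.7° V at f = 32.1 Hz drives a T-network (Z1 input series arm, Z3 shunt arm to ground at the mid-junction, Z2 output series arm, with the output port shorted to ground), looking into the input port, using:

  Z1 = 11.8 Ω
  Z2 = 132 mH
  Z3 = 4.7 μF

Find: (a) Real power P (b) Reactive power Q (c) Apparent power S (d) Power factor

Step 1 — Angular frequency: ω = 2π·f = 2π·32.1 = 201.7 rad/s.
Step 2 — Component impedances:
  Z1: Z = R = 11.8 Ω
  Z2: Z = jωL = j·201.7·0.132 = 0 + j26.62 Ω
  Z3: Z = 1/(jωC) = -j/(ω·C) = 0 - j1055 Ω
Step 3 — With the output port shorted to ground, the output series arm Z2 runs from the junction to ground; the shunt arm Z3 also runs from the junction to ground. They appear in parallel: Z3 || Z2 = 0 + j27.31 Ω.
Step 4 — Series with input arm Z1: Z_in = Z1 + (Z3 || Z2) = 11.8 + j27.31 Ω = 29.75∠66.6° Ω.
Step 5 — Source phasor: V = 38.8∠78.7° V = 7.603 + j38.05 V.
Step 6 — Current: I = V / Z = 1.275 + j0.2726 A = 1.304∠12.1° A.
Step 7 — Complex power: S = V·I* = 20.07 + j46.45 VA.
Step 8 — Real power: P = Re(S) = 20.07 W.
Step 9 — Reactive power: Q = Im(S) = 46.45 VAR.
Step 10 — Apparent power: |S| = 50.6 VA.
Step 11 — Power factor: PF = P/|S| = 0.3966 (lagging).

(a) P = 20.07 W  (b) Q = 46.45 VAR  (c) S = 50.6 VA  (d) PF = 0.3966 (lagging)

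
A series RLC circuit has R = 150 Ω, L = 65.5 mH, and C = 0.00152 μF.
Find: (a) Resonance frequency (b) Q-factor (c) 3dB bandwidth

Step 1 — Resonance: ω₀ = 1/√(LC) = 1/√(0.0655·1.52e-09) = 1.002e+05 rad/s.
Step 2 — f₀ = ω₀/(2π) = 1.595e+04 Hz.
Step 3 — Series Q: Q = ω₀L/R = 1.002e+05·0.0655/150 = 43.76.
Step 4 — Bandwidth: Δω = ω₀/Q = 2290 rad/s; BW = Δω/(2π) = 364.5 Hz.

(a) f₀ = 1.595e+04 Hz  (b) Q = 43.76  (c) BW = 364.5 Hz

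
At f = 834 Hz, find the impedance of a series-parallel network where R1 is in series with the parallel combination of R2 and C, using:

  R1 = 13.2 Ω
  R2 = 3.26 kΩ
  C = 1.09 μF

Step 1 — Angular frequency: ω = 2π·f = 2π·834 = 5240 rad/s.
Step 2 — Component impedances:
  R1: Z = R = 13.2 Ω
  R2: Z = R = 3260 Ω
  C: Z = 1/(jωC) = -j/(ω·C) = 0 - j175.1 Ω
Step 3 — Parallel branch: R2 || C = 1/(1/R2 + 1/C) = 9.375 - j174.6 Ω.
Step 4 — Series with R1: Z_total = R1 + (R2 || C) = 22.58 - j174.6 Ω = 176∠-82.6° Ω.

Z = 22.58 - j174.6 Ω = 176∠-82.6° Ω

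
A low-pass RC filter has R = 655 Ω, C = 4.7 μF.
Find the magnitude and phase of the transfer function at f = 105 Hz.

Step 1 — Angular frequency: ω = 2π·105 = 659.7 rad/s.
Step 2 — Transfer function: H(jω) = 1/(1 + jωRC).
Step 3 — Denominator: 1 + jωRC = 1 + j·659.7·655·4.7e-06 = 1 + j2.031.
Step 4 — H = 0.1951 - j0.3963.
Step 5 — Magnitude: |H| = 0.4417 (-7.1 dB); phase: φ = -63.8°.

|H| = 0.4417 (-7.1 dB), φ = -63.8°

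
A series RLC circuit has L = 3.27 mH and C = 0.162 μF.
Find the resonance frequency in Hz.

Step 1 — Resonance condition Im(Z)=0 gives ω₀ = 1/√(LC).
Step 2 — ω₀ = 1/√(0.00327·1.62e-07) = 4.345e+04 rad/s.
Step 3 — f₀ = ω₀/(2π) = 6915 Hz.

f₀ = 6915 Hz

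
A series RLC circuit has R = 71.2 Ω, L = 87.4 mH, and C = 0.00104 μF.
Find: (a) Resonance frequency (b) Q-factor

Step 1 — Resonance condition Im(Z)=0 gives ω₀ = 1/√(LC).
Step 2 — ω₀ = 1/√(0.0874·1.04e-09) = 1.049e+05 rad/s.
Step 3 — f₀ = ω₀/(2π) = 1.669e+04 Hz.
Step 4 — Series Q: Q = ω₀L/R = 1.049e+05·0.0874/71.2 = 128.8.

(a) f₀ = 1.669e+04 Hz  (b) Q = 128.8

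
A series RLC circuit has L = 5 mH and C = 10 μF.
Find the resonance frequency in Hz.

Step 1 — Resonance condition Im(Z)=0 gives ω₀ = 1/√(LC).
Step 2 — ω₀ = 1/√(0.005·1e-05) = 4472 rad/s.
Step 3 — f₀ = ω₀/(2π) = 711.8 Hz.

f₀ = 711.8 Hz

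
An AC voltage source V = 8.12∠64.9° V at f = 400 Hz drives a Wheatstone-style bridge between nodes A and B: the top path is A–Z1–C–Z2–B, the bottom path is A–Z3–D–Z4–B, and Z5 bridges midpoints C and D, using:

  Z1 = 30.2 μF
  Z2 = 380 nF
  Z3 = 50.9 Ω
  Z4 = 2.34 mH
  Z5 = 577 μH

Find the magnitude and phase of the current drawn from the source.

Step 1 — Angular frequency: ω = 2π·f = 2π·400 = 2513 rad/s.
Step 2 — Component impedances:
  Z1: Z = 1/(jωC) = -j/(ω·C) = 0 - j13.18 Ω
  Z2: Z = 1/(jωC) = -j/(ω·C) = 0 - j1047 Ω
  Z3: Z = R = 50.9 Ω
  Z4: Z = jωL = j·2513·0.00234 = 0 + j5.881 Ω
  Z5: Z = jωL = j·2513·0.000577 = 0 + j1.45 Ω
Step 3 — Bridge requires nodal analysis (the Z5 bridge couples midpoints C and D, so the two paths cannot be reduced to a simple series/parallel combination). Setting node B to ground and injecting 1 A at node A, the 3-node admittance system at A, C, D solves to V_A = Z_AB = 2.56 - j5.202 Ω = 5.798∠-63.8° Ω.
Step 4 — Source phasor: V = 8.12∠64.9° V = 3.444 + j7.353 V.
Step 5 — Ohm's law: I = V / Z_total = (3.444 + j7.353) / (2.56 - j5.202) = -0.8755 + j1.093 A.
Step 6 — Convert to polar: |I| = 1.4 A, ∠I = 128.7°.

I = 1.4∠128.7° A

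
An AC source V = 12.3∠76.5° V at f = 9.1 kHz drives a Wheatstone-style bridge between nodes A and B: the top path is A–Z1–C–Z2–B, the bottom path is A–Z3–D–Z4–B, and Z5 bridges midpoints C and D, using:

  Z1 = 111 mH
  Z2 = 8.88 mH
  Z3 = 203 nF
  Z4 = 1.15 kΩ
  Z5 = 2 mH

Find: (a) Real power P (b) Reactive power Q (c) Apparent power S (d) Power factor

Step 1 — Angular frequency: ω = 2π·f = 2π·9100 = 5.718e+04 rad/s.
Step 2 — Component impedances:
  Z1: Z = jωL = j·5.718e+04·0.111 = 0 + j6347 Ω
  Z2: Z = jωL = j·5.718e+04·0.00888 = 0 + j507.7 Ω
  Z3: Z = 1/(jωC) = -j/(ω·C) = 0 - j86.16 Ω
  Z4: Z = R = 1150 Ω
  Z5: Z = jωL = j·5.718e+04·0.002 = 0 + j114.4 Ω
Step 3 — Bridge requires nodal analysis (the Z5 bridge couples midpoints C and D, so the two paths cannot be reduced to a simple series/parallel combination). Setting node B to ground and injecting 1 A at node A, the 3-node admittance system at A, C, D solves to V_A = Z_AB = 260.3 + j395.5 Ω = 473.4∠56.6° Ω.
Step 4 — Source phasor: V = 12.3∠76.5° V = 2.871 + j11.96 V.
Step 5 — Current: I = V / Z = 0.02444 + j0.008823 A = 0.02598∠19.9° A.
Step 6 — Complex power: S = V·I* = 0.1757 + j0.2669 VA.
Step 7 — Real power: P = Re(S) = 0.1757 W.
Step 8 — Reactive power: Q = Im(S) = 0.2669 VAR.
Step 9 — Apparent power: |S| = 0.3196 VA.
Step 10 — Power factor: PF = P/|S| = 0.5498 (lagging).

(a) P = 0.1757 W  (b) Q = 0.2669 VAR  (c) S = 0.3196 VA  (d) PF = 0.5498 (lagging)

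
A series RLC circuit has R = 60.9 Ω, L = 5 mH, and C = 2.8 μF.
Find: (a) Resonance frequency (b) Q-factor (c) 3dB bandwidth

Step 1 — Resonance condition Im(Z)=0 gives ω₀ = 1/√(LC).
Step 2 — ω₀ = 1/√(0.005·2.8e-06) = 8452 rad/s.
Step 3 — f₀ = ω₀/(2π) = 1345 Hz.
Step 4 — Series Q: Q = ω₀L/R = 8452·0.005/60.9 = 0.6939.
Step 5 — 3dB bandwidth: Δω = ω₀/Q = 1.218e+04 rad/s; BW = Δω/(2π) = 1939 Hz.

(a) f₀ = 1345 Hz  (b) Q = 0.6939  (c) BW = 1939 Hz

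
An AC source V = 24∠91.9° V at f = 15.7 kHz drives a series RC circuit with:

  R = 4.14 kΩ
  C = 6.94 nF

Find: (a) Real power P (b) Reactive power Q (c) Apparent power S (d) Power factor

Step 1 — Angular frequency: ω = 2π·f = 2π·1.57e+04 = 9.865e+04 rad/s.
Step 2 — Component impedances:
  R: Z = R = 4140 Ω
  C: Z = 1/(jωC) = -j/(ω·C) = 0 - j1461 Ω
Step 3 — Series combination: Z_total = R + C = 4140 - j1461 Ω = 4390∠-19.4° Ω.
Step 4 — Source phasor: V = 24∠91.9° V = -0.7957 + j23.99 V.
Step 5 — Current: I = V / Z = -0.001989 + j0.005092 A = 0.005467∠111.3° A.
Step 6 — Complex power: S = V·I* = 0.1237 - j0.04365 VA.
Step 7 — Real power: P = Re(S) = 0.1237 W.
Step 8 — Reactive power: Q = Im(S) = -0.04365 VAR.
Step 9 — Apparent power: |S| = 0.1312 VA.
Step 10 — Power factor: PF = P/|S| = 0.943 (leading).

(a) P = 0.1237 W  (b) Q = -0.04365 VAR  (c) S = 0.1312 VA  (d) PF = 0.943 (leading)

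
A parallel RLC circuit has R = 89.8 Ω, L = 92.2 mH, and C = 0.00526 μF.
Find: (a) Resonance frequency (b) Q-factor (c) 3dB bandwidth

Step 1 — Resonance: ω₀ = 1/√(LC) = 1/√(0.0922·5.26e-09) = 4.541e+04 rad/s.
Step 2 — f₀ = ω₀/(2π) = 7227 Hz.
Step 3 — Parallel Q: Q = R/(ω₀L) = 89.8/(4.541e+04·0.0922) = 0.02145.
Step 4 — Bandwidth: Δω = ω₀/Q = 2.117e+06 rad/s; BW = Δω/(2π) = 3.369e+05 Hz.

(a) f₀ = 7227 Hz  (b) Q = 0.02145  (c) BW = 3.369e+05 Hz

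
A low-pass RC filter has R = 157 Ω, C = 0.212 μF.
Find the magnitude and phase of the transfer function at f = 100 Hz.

Step 1 — Angular frequency: ω = 2π·100 = 628.3 rad/s.
Step 2 — Transfer function: H(jω) = 1/(1 + jωRC).
Step 3 — Denominator: 1 + jωRC = 1 + j·628.3·157·2.12e-07 = 1 + j0.02091.
Step 4 — H = 0.9996 - j0.0209.
Step 5 — Magnitude: |H| = 0.9998 (-0.0 dB); phase: φ = -1.2°.

|H| = 0.9998 (-0.0 dB), φ = -1.2°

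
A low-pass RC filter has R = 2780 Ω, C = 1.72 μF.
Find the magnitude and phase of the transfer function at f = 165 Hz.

Step 1 — Angular frequency: ω = 2π·165 = 1037 rad/s.
Step 2 — Transfer function: H(jω) = 1/(1 + jωRC).
Step 3 — Denominator: 1 + jωRC = 1 + j·1037·2780·1.72e-06 = 1 + j4.957.
Step 4 — H = 0.0391 - j0.1938.
Step 5 — Magnitude: |H| = 0.1977 (-14.1 dB); phase: φ = -78.6°.

|H| = 0.1977 (-14.1 dB), φ = -78.6°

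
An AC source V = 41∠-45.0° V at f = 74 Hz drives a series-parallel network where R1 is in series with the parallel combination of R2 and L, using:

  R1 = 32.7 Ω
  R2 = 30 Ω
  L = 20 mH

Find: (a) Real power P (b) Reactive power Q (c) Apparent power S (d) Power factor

Step 1 — Angular frequency: ω = 2π·f = 2π·74 = 465 rad/s.
Step 2 — Component impedances:
  R1: Z = R = 32.7 Ω
  R2: Z = R = 30 Ω
  L: Z = jωL = j·465·0.02 = 0 + j9.299 Ω
Step 3 — Parallel branch: R2 || L = 1/(1/R2 + 1/L) = 2.63 + j8.484 Ω.
Step 4 — Series with R1: Z_total = R1 + (R2 || L) = 35.33 + j8.484 Ω = 36.33∠13.5° Ω.
Step 5 — Source phasor: V = 41∠-45.0° V = 28.99 - j28.99 V.
Step 6 — Current: I = V / Z = 0.5895 - j0.9622 A = 1.128∠-58.5° A.
Step 7 — Complex power: S = V·I* = 44.99 + j10.8 VA.
Step 8 — Real power: P = Re(S) = 44.99 W.
Step 9 — Reactive power: Q = Im(S) = 10.8 VAR.
Step 10 — Apparent power: |S| = 46.27 VA.
Step 11 — Power factor: PF = P/|S| = 0.9724 (lagging).

(a) P = 44.99 W  (b) Q = 10.8 VAR  (c) S = 46.27 VA  (d) PF = 0.9724 (lagging)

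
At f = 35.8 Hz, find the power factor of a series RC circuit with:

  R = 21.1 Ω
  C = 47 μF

Step 1 — Angular frequency: ω = 2π·f = 2π·35.8 = 224.9 rad/s.
Step 2 — Component impedances:
  R: Z = R = 21.1 Ω
  C: Z = 1/(jωC) = -j/(ω·C) = 0 - j94.59 Ω
Step 3 — Series combination: Z_total = R + C = 21.1 - j94.59 Ω = 96.91∠-77.4° Ω.
Step 4 — Power factor: PF = cos(φ) = Re(Z)/|Z| = 21.1/96.91 = 0.2177.
Step 5 — Type: Im(Z) = -94.59 ⇒ leading (phase φ = -77.4°).

PF = 0.2177 (leading, φ = -77.4°)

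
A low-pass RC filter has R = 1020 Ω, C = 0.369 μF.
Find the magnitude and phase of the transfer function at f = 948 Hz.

Step 1 — Angular frequency: ω = 2π·948 = 5956 rad/s.
Step 2 — Transfer function: H(jω) = 1/(1 + jωRC).
Step 3 — Denominator: 1 + jωRC = 1 + j·5956·1020·3.69e-07 = 1 + j2.242.
Step 4 — H = 0.1659 - j0.372.
Step 5 — Magnitude: |H| = 0.4074 (-7.8 dB); phase: φ = -66.0°.

|H| = 0.4074 (-7.8 dB), φ = -66.0°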